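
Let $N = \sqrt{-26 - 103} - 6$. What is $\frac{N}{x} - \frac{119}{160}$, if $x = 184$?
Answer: $- \frac{2857}{3680} + \frac{i \sqrt{129}}{184} \approx -0.77636 + 0.061727 i$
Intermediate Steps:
$N = -6 + i \sqrt{129}$ ($N = \sqrt{-129} - 6 = i \sqrt{129} - 6 = -6 + i \sqrt{129} \approx -6.0 + 11.358 i$)
$\frac{N}{x} - \frac{119}{160} = \frac{-6 + i \sqrt{129}}{184} - \frac{119}{160} = \left(-6 + i \sqrt{129}\right) \frac{1}{184} - \frac{119}{160} = \left(- \frac{3}{92} + \frac{i \sqrt{129}}{184}\right) - \frac{119}{160} = - \frac{2857}{3680} + \frac{i \sqrt{129}}{184}$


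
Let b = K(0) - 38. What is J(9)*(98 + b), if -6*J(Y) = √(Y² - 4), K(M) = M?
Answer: -10*√77 ≈ -87.750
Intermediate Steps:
b = -38 (b = 0 - 38 = -38)
J(Y) = -√(-4 + Y²)/6 (J(Y) = -√(Y² - 4)/6 = -√(-4 + Y²)/6)
J(9)*(98 + b) = (-√(-4 + 9²)/6)*(98 - 38) = -√(-4 + 81)/6*60 = -√77/6*60 = -10*√77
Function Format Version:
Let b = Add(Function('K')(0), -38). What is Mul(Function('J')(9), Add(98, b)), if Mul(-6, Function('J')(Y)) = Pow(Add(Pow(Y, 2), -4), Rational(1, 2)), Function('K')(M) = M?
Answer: Mul(-10, Pow(77, Rational(1, 2))) ≈ -87.750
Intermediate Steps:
b = -38 (b = Add(0, -38) = -38)
Function('J')(Y) = Mul(Rational(-1, 6), Pow(Add(-4, Pow(Y, 2)), Rational(1, 2))) (Function('J')(Y) = Mul(Rational(-1, 6), Pow(Add(Pow(Y, 2), -4), Rational(1, 2))) = Mul(Rational(-1, 6), Pow(Add(-4, Pow(Y, 2)), Rational(1, 2))))
Mul(Function('J')(9), Add(98, b)) = Mul(Mul(Rational(-1, 6), Pow(Add(-4, Pow(9, 2)), Rational(1, 2))), Add(98, -38)) = Mul(Mul(Rational(-1, 6), Pow(Add(-4, 81), Rational(1, 2))), 60) = Mul(Mul(Rational(-1, 6), Pow(77, Rational(1, 2))), 60) = Mul(-10, Pow(77, Rational(1, 2)))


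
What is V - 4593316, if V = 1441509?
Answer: -3151807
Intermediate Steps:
V - 4593316 = 1441509 - 4593316 = -3151807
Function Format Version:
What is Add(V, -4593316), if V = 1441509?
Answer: -3151807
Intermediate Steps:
Add(V, -4593316) = Add(1441509, -4593316) = -3151807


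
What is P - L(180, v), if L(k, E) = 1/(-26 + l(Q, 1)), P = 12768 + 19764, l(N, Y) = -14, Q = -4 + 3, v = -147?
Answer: 1301281/40 ≈ 32532.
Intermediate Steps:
Q = -1
P = 32532
L(k, E) = -1/40 (L(k, E) = 1/(-26 - 14) = 1/(-40) = -1/40)
P - L(180, v) = 32532 - 1*(-1/40) = 32532 + 1/40 = 1301281/40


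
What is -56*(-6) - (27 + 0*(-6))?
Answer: 309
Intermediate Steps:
-56*(-6) - (27 + 0*(-6)) = 336 - (27 + 0) = 336 - 1*27 = 336 - 27 = 309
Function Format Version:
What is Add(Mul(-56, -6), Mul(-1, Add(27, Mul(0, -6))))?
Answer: 309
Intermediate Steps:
Add(Mul(-56, -6), Mul(-1, Add(27, Mul(0, -6)))) = Add(336, Mul(-1, Add(27, 0))) = Add(336, Mul(-1, 27)) = Add(336, -27) = 309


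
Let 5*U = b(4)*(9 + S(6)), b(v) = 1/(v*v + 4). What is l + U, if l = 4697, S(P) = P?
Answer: 93943/20 ≈ 4697.1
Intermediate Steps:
b(v) = 1/(4 + v**2) (b(v) = 1/(v**2 + 4) = 1/(4 + v**2))
U = 3/20 (U = ((9 + 6)/(4 + 4**2))/5 = (15/(4 + 16))/5 = (15/20)/5 = ((1/20)*15)/5 = (1/5)*(3/4) = 3/20 ≈ 0.15000)
l + U = 4697 + 3/20 = 93943/20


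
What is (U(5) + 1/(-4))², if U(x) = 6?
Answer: 529/16 ≈ 33.063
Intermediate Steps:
(U(5) + 1/(-4))² = (6 + 1/(-4))² = (6 - ¼)² = (23/4)² = 529/16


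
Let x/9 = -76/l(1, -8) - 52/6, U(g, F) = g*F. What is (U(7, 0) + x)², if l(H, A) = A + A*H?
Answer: 19881/16 ≈ 1242.6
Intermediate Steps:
U(g, F) = F*g
x = -141/4 (x = 9*(-76*(-1/(8*(1 + 1))) - 52/6) = 9*(-76/((-8*2)) - 52*⅙) = 9*(-76/(-16) - 26/3) = 9*(-76*(-1/16) - 26/3) = 9*(19/4 - 26/3) = 9*(-47/12) = -141/4 ≈ -35.250)
(U(7, 0) + x)² = (0*7 - 141/4)² = (0 - 141/4)² = (-141/4)² = 19881/16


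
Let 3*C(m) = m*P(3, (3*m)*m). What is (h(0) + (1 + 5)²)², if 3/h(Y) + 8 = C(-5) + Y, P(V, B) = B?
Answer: 22896225/17689 ≈ 1294.4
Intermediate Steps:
C(m) = m³ (C(m) = (m*((3*m)*m))/3 = (m*(3*m²))/3 = (3*m³)/3 = m³)
h(Y) = 3/(-133 + Y) (h(Y) = 3/(-8 + ((-5)³ + Y)) = 3/(-8 + (-125 + Y)) = 3/(-133 + Y))
(h(0) + (1 + 5)²)² = (3/(-133 + 0) + (1 + 5)²)² = (3/(-133) + 6²)² = (3*(-1/133) + 36)² = (-3/133 + 36)² = (4785/133)² = 22896225/17689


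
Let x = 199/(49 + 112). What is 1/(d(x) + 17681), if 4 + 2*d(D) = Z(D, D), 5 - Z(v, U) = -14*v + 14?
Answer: 46/813425 ≈ 5.6551e-5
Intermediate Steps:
x = 199/161 ≈ 1.2360
Z(v, U) = -9 + 14*v (Z(v, U) = 5 - (-14*v + 14) = 5 - (14 - 14*v) = 5 + (-14 + 14*v) = -9 + 14*v)
d(D) = -13/2 + 7*D (d(D) = -2 + (-9 + 14*D)/2 = -2 + (-9/2 + 7*D) = -13/2 + 7*D)
1/(d(x) + 17681) = 1/((-13/2 + 7*(199/161)) + 17681) = 1/((-13/2 + 199/23) + 17681) = 1/(99/46 + 17681) = 1/(813425/46) = 46/813425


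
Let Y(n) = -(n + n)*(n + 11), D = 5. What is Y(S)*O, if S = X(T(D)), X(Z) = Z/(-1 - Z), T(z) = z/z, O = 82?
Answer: 861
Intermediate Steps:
T(z) = 1
S = -½ (S = -1*1/(1 + 1) = -1*1/2 = -1*1*½ = -½ ≈ -0.50000)
Y(n) = -2*n*(11 + n)
Y(S)*O = -2*(-½)*(11 - ½)*82 = -2*(-½)*21/2*82 = (21/2)*82 = 861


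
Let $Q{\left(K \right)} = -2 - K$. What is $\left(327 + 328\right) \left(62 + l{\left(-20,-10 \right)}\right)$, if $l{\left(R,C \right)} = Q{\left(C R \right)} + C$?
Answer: $-98250$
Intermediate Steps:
$l{\left(R,C \right)} = -2 + C - C R$ ($l{\left(R,C \right)} = \left(-2 - C R\right) + C = -2 + C - C R$)
$\left(327 + 328\right) \left(62 + l{\left(-20,-10 \right)}\right) = \left(327 + 328\right) \left(62 - \left(12 + 200\right)\right) = 655 \left(62 - 212\right) = 655 \left(-150\right) = -98250$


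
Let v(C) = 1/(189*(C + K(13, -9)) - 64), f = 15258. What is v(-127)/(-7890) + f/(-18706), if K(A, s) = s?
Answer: -1551048318727/1901553940560 ≈ -0.81567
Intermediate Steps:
v(C) = 1/(-1765 + 189*C) (v(C) = 1/(189*(C - 9) - 64) = 1/(189*(-9 + C) - 64) = 1/((-1701 + 189*C) - 64) = 1/(-1765 + 189*C))
v(-127)/(-7890) + f/(-18706) = 1/((-1765 + 189*(-127))*(-7890)) + 15258/(-18706) = -1/7890/(-1765 - 24003) + 15258*(-1/18706) = -1/7890/(-25768) - 7629/9353 = -1/25768*(-1/7890) - 7629/9353 = 1/203309520 - 7629/9353 = -1551048318727/1901553940560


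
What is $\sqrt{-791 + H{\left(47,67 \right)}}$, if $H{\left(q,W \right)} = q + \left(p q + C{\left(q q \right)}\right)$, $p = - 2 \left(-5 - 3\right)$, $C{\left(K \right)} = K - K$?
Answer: $2 \sqrt{2} \approx 2.8284$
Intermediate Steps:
$C{\left(K \right)} = 0$
$p = 16$ ($p = \left(-2\right) \left(-8\right) = 16$)
$H{\left(q,W \right)} = 17 q$ ($H{\left(q,W \right)} = q + \left(16 q + 0\right) = q + 16 q = 17 q$)
$\sqrt{-791 + H{\left(47,67 \right)}} = \sqrt{-791 + 17 \cdot 47} = \sqrt{-791 + 799} = \sqrt{8} = 2 \sqrt{2}$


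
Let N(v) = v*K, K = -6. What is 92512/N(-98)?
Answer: 472/3 ≈ 157.33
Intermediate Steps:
N(v) = -6*v (N(v) = v*(-6) = -6*v)
92512/N(-98) = 92512/((-6*(-98))) = 92512/588 = 92512*(1/588) = 472/3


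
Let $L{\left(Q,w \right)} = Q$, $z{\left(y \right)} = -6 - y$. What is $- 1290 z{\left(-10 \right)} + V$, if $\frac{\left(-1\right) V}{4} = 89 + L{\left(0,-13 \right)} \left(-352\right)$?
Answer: $-5516$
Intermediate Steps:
$V = -356$ ($V = - 4 \left(89 + 0 \left(-352\right)\right) = - 4 \left(89 + 0\right) = \left(-4\right) 89 = -356$)
$- 1290 z{\left(-10 \right)} + V = - 1290 \left(-6 - -10\right) - 356 = - 1290 \left(-6 + 10\right) - 356 = \left(-1290\right) 4 - 356 = -5160 - 356 = -5516$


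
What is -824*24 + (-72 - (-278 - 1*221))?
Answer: -19349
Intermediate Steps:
-824*24 + (-72 - (-278 - 1*221)) = -19776 + (-72 - (-278 - 221)) = -19776 + (-72 - 1*(-499)) = -19776 + (-72 + 499) = -19776 + 427 = -19349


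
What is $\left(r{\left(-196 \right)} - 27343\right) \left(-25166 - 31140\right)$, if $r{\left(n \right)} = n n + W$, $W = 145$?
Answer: $-631640708$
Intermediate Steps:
$r{\left(n \right)} = 145 + n^{2}$ ($r{\left(n \right)} = n n + 145 = n^{2} + 145 = 145 + n^{2}$)
$\left(r{\left(-196 \right)} - 27343\right) \left(-25166 - 31140\right) = \left(\left(145 + \left(-196\right)^{2}\right) - 27343\right) \left(-25166 - 31140\right) = \left(\left(145 + 38416\right) - 27343\right) \left(-25166 - 31140\right) = \left(38561 - 27343\right) \left(-25166 - 31140\right) = 11218 \left(-56306\right) = -631640708$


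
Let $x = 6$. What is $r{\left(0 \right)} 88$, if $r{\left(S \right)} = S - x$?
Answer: $-528$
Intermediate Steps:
$r{\left(S \right)} = -6 + S$ ($r{\left(S \right)} = S - 6 = -6 + S$)
$r{\left(0 \right)} 88 = \left(-6 + 0\right) 88 = \left(-6\right) 88 = -528$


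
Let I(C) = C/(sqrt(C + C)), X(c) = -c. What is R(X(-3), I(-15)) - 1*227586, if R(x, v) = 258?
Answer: -227328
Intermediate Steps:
I(C) = sqrt(2)*sqrt(C)/2 (I(C) = C/(sqrt(2*C)) = C/((sqrt(2)*sqrt(C))) = C*(sqrt(2)/(2*sqrt(C))) = sqrt(2)*sqrt(C)/2)
R(X(-3), I(-15)) - 1*227586 = 258 - 1*227586 = 258 - 227586 = -227328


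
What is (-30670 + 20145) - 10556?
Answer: -21081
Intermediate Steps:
(-30670 + 20145) - 10556 = -10525 - 10556 = -21081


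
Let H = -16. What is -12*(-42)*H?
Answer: -8064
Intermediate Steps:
-12*(-42)*H = -12*(-42)*(-16) = -(-504)*(-16) = -1*8064 = -8064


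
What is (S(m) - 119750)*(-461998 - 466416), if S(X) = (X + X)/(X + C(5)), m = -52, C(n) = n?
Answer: 5225249540444/47 ≈ 1.1118e+11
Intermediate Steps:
S(X) = 2*X/(5 + X) (S(X) = (X + X)/(X + 5) = (2*X)/(5 + X) = 2*X/(5 + X))
(S(m) - 119750)*(-461998 - 466416) = (2*(-52)/(5 - 52) - 119750)*(-461998 - 466416) = (2*(-52)/(-47) - 119750)*(-928414) = (2*(-52)*(-1/47) - 119750)*(-928414) = (104/47 - 119750)*(-928414) = -5628146/47*(-928414) = 5225249540444/47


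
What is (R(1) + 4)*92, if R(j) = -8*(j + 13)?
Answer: -9936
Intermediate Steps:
R(j) = -104 - 8*j (R(j) = -8*(13 + j) = -104 - 8*j)
(R(1) + 4)*92 = ((-104 - 8*1) + 4)*92 = ((-104 - 8) + 4)*92 = (-112 + 4)*92 = -108*92 = -9936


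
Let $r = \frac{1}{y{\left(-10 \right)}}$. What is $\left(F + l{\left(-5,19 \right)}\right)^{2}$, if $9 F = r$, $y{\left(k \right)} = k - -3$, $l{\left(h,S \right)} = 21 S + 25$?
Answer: $\frac{713477521}{3969} \approx 1.7976 \cdot 10^{5}$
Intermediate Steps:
$l{\left(h,S \right)} = 25 + 21 S$
$y{\left(k \right)} = 3 + k$ ($y{\left(k \right)} = k + 3 = 3 + k$)
$r = - \frac{1}{7}$ ($r = \frac{1}{3 - 10} = \frac{1}{-7} = - \frac{1}{7} \approx -0.14286$)
$F = - \frac{1}{63}$ ($F = \frac{1}{9} \left(- \frac{1}{7}\right) = - \frac{1}{63} \approx -0.015873$)
$\left(F + l{\left(-5,19 \right)}\right)^{2} = \left(- \frac{1}{63} + \left(25 + 21 \cdot 19\right)\right)^{2} = \left(- \frac{1}{63} + \left(25 + 399\right)\right)^{2} = \left(- \frac{1}{63} + 424\right)^{2} = \left(\frac{26711}{63}\right)^{2} = \frac{713477521}{3969}$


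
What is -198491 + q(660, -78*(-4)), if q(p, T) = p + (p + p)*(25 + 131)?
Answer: 8089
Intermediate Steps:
q(p, T) = 313*p (q(p, T) = p + (2*p)*156 = p + 312*p = 313*p)
-198491 + q(660, -78*(-4)) = -198491 + 313*660 = -198491 + 206580 = 8089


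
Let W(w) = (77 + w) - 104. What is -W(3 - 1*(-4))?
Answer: 20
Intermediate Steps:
W(w) = -27 + w
-W(3 - 1*(-4)) = -(-27 + (3 - 1*(-4))) = -(-27 + (3 + 4)) = -(-27 + 7) = -1*(-20) = 20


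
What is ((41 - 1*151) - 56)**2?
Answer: 27556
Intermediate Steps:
((41 - 1*151) - 56)**2 = ((41 - 151) - 56)**2 = (-110 - 56)**2 = (-166)**2 = 27556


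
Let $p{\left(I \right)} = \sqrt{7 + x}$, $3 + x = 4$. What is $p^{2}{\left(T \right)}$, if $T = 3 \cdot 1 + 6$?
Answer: $8$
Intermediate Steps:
$x = 1$ ($x = -3 + 4 = 1$)
$T = 9$ ($T = 3 + 6 = 9$)
$p{\left(I \right)} = 2 \sqrt{2}$ ($p{\left(I \right)} = \sqrt{7 + 1} = \sqrt{8} = 2 \sqrt{2}$)
$p^{2}{\left(T \right)} = \left(2 \sqrt{2}\right)^{2} = 8$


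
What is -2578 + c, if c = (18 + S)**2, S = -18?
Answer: -2578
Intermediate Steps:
c = 0 (c = (18 - 18)**2 = 0**2 = 0)
-2578 + c = -2578 + 0 = -2578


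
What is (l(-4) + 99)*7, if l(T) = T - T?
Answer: 693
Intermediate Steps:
l(T) = 0
(l(-4) + 99)*7 = (0 + 99)*7 = 99*7 = 693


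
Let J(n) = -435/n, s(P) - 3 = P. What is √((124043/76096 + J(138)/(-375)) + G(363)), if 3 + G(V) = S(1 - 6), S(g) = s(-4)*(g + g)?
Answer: √93029306301447/3281640 ≈ 2.9391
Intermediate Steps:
s(P) = 3 + P
S(g) = -2*g (S(g) = (3 - 4)*(g + g) = -2*g)
G(V) = 7 (G(V) = -3 - 2*(1 - 6) = -3 - 2*(-5) = -3 + 10 = 7)
√((124043/76096 + J(138)/(-375)) + G(363)) = √((124043/76096 - 435/138/(-375)) + 7) = √((124043*(1/76096) - 435*1/138*(-1/375)) + 7) = √((124043/76096 - 145/46*(-1/375)) + 7) = √((124043/76096 + 29/3450) + 7) = √(215077567/131265600 + 7) = √(1133936767/131265600) = √93029306301447/3281640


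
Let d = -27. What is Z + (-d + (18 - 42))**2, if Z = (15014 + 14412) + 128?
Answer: 29563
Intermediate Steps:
Z = 29554 (Z = 29426 + 128 = 29554)
Z + (-d + (18 - 42))**2 = 29554 + (-1*(-27) + (18 - 42))**2 = 29554 + (27 - 24)**2 = 29554 + 3**2 = 29554 + 9 = 29563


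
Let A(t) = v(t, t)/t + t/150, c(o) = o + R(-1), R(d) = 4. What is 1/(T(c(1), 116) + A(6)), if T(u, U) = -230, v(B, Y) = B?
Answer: -25/5724 ≈ -0.0043676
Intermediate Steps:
c(o) = 4 + o (c(o) = o + 4 = 4 + o)
A(t) = 1 + t/150 (A(t) = t/t + t/150 = 1 + t*(1/150) = 1 + t/150)
1/(T(c(1), 116) + A(6)) = 1/(-230 + (1 + (1/150)*6)) = 1/(-230 + (1 + 1/25)) = 1/(-230 + 26/25) = 1/(-5724/25) = -25/5724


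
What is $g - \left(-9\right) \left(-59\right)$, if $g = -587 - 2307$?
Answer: $-3425$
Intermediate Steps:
$g = -2894$
$g - \left(-9\right) \left(-59\right) = -2894 - \left(-9\right) \left(-59\right) = -2894 - 531 = -3425$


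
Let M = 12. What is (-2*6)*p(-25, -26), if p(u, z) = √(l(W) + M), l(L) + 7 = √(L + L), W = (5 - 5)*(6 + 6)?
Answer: -12*√5 ≈ -26.833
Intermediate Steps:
W = 0 (W = 0*12 = 0)
l(L) = -7 + √2*√L (l(L) = -7 + √(L + L) = -7 + √(2*L) = -7 + √2*√L)
p(u, z) = √5 (p(u, z) = √((-7 + √2*√0) + 12) = √((-7 + √2*0) + 12) = √((-7 + 0) + 12) = √(-7 + 12) = √5)
(-2*6)*p(-25, -26) = (-2*6)*√5 = -12*√5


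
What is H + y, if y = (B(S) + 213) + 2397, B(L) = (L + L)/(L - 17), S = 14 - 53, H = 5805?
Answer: 235659/28 ≈ 8416.4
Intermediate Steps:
S = -39
B(L) = 2*L/(-17 + L) (B(L) = (2*L)/(-17 + L) = 2*L/(-17 + L))
y = 73119/28 (y = (2*(-39)/(-17 - 39) + 213) + 2397 = (2*(-39)/(-56) + 213) + 2397 = (2*(-39)*(-1/56) + 213) + 2397 = (39/28 + 213) + 2397 = 6003/28 + 2397 = 73119/28 ≈ 2611.4)
H + y = 5805 + 73119/28 = 235659/28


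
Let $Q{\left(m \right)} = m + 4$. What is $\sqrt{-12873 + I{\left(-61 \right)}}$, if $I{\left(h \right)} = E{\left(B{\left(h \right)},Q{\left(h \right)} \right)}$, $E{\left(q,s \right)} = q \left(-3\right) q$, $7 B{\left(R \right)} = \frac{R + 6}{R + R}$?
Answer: $\frac{i \sqrt{9388493943}}{854} \approx 113.46 i$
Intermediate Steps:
$Q{\left(m \right)} = 4 + m$
$B{\left(R \right)} = \frac{6 + R}{14 R}$ ($B{\left(R \right)} = \frac{\left(R + 6\right) \frac{1}{R + R}}{7} = \frac{\left(6 + R\right) \frac{1}{2 R}}{7} = \frac{\frac{1}{2} \frac{1}{R} \left(6 + R\right)}{7} = \frac{6 + R}{14 R}$)
$E{\left(q,s \right)} = - 3 q^{2}$ ($E{\left(q,s \right)} = - 3 q q = - 3 q^{2}$)
$I{\left(h \right)} = - \frac{3 \left(6 + h\right)^{2}}{196 h^{2}}$ ($I{\left(h \right)} = - 3 \left(\frac{6 + h}{14 h}\right)^{2} = - 3 \frac{\left(6 + h\right)^{2}}{196 h^{2}} = - \frac{3 \left(6 + h\right)^{2}}{196 h^{2}}$)
$\sqrt{-12873 + I{\left(-61 \right)}} = \sqrt{-12873 - \frac{3 \left(6 - 61\right)^{2}}{196 \cdot 3721}} = \sqrt{-12873 - \frac{3 \left(-55\right)^{2}}{729316}} = \sqrt{-12873 - \frac{3}{729316} \cdot 3025} = \sqrt{-12873 - \frac{9075}{729316}} = \sqrt{- \frac{9388493943}{729316}} = \frac{i \sqrt{9388493943}}{854}$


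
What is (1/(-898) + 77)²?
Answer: 4781031025/806404 ≈ 5928.8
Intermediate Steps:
(1/(-898) + 77)² = (-1/898 + 77)² = (69145/898)² = 4781031025/806404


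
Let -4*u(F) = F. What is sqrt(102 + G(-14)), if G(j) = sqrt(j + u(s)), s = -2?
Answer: sqrt(408 + 6*I*sqrt(6))/2 ≈ 10.101 + 0.18187*I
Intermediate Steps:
u(F) = -F/4
G(j) = sqrt(1/2 + j) (G(j) = sqrt(j - 1/4*(-2)) = sqrt(j + 1/2) = sqrt(1/2 + j))
sqrt(102 + G(-14)) = sqrt(102 + sqrt(2 + 4*(-14))/2) = sqrt(102 + sqrt(2 - 56)/2) = sqrt(102 + sqrt(-54)/2) = sqrt(102 + (3*I*sqrt(6))/2) = sqrt(102 + 3*I*sqrt(6)/2)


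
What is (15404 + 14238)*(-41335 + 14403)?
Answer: -798318344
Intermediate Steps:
(15404 + 14238)*(-41335 + 14403) = 29642*(-26932) = -798318344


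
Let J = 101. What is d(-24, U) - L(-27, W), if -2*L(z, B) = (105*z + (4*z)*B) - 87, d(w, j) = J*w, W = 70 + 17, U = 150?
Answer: -8583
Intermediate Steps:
W = 87
d(w, j) = 101*w
L(z, B) = 87/2 - 105*z/2 - 2*B*z (L(z, B) = -((105*z + (4*z)*B) - 87)/2 = -((105*z + 4*B*z) - 87)/2 = -(-87 + 105*z + 4*B*z)/2 = 87/2 - 105*z/2 - 2*B*z)
d(-24, U) - L(-27, W) = 101*(-24) - (87/2 - 105/2*(-27) - 2*87*(-27)) = -2424 - (87/2 + 2835/2 + 4698) = -2424 - 1*6159 = -2424 - 6159 = -8583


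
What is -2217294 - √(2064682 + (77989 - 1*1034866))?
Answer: -2217294 - √1107805 ≈ -2.2183e+6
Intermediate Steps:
-2217294 - √(2064682 + (77989 - 1*1034866)) = -2217294 - √(2064682 + (77989 - 1034866)) = -2217294 - √(2064682 - 956877) = -2217294 - √1107805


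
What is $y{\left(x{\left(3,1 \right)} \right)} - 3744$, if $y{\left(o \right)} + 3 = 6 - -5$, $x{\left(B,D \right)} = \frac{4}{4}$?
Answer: $-3736$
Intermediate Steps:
$x{\left(B,D \right)} = 1$ ($x{\left(B,D \right)} = 4 \cdot \frac{1}{4} = 1$)
$y{\left(o \right)} = 8$ ($y{\left(o \right)} = -3 + \left(6 - -5\right) = -3 + \left(6 + 5\right) = -3 + 11 = 8$)
$y{\left(x{\left(3,1 \right)} \right)} - 3744 = 8 - 3744 = -3736$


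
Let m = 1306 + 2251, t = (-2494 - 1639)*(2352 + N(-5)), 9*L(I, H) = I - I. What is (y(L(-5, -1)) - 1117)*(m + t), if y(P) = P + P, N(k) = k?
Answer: 10831095498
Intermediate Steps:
L(I, H) = 0 (L(I, H) = (I - I)/9 = (1/9)*0 = 0)
t = -9700151 (t = (-2494 - 1639)*(2352 - 5) = -4133*2347 = -9700151)
y(P) = 2*P
m = 3557
(y(L(-5, -1)) - 1117)*(m + t) = (2*0 - 1117)*(3557 - 9700151) = (0 - 1117)*(-9696594) = -1117*(-9696594) = 10831095498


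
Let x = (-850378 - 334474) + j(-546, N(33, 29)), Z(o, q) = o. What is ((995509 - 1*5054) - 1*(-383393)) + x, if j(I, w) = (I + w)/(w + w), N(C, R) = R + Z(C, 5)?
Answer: 5858755/31 ≈ 1.8899e+5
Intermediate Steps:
N(C, R) = C + R (N(C, R) = R + C = C + R)
j(I, w) = (I + w)/(2*w) (j(I, w) = (I + w)/((2*w)) = (I + w)*(1/(2*w)) = (I + w)/(2*w))
x = -36730533/31 (x = (-850378 - 334474) + (-546 + (33 + 29))/(2*(33 + 29)) = -1184852 + (1/2)*(-546 + 62)/62 = -1184852 + (1/2)*(1/62)*(-484) = -1184852 - 121/31 = -36730533/31 ≈ -1.1849e+6)
((995509 - 1*5054) - 1*(-383393)) + x = ((995509 - 1*5054) - 1*(-383393)) - 36730533/31 = ((995509 - 5054) + 383393) - 36730533/31 = (990455 + 383393) - 36730533/31 = 1373848 - 36730533/31 = 5858755/31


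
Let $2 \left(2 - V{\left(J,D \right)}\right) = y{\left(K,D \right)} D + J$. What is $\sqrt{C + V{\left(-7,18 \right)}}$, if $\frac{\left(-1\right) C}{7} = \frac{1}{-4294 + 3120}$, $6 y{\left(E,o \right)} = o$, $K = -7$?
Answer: $\frac{i \sqrt{7406179}}{587} \approx 4.6362 i$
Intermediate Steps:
$y{\left(E,o \right)} = \frac{o}{6}$
$V{\left(J,D \right)} = 2 - \frac{J}{2} - \frac{D^{2}}{12}$ ($V{\left(J,D \right)} = 2 - \frac{\frac{D}{6} D + J}{2} = 2 - \frac{\frac{D^{2}}{6} + J}{2} = 2 - \frac{J + \frac{D^{2}}{6}}{2} = 2 - \left(\frac{J}{2} + \frac{D^{2}}{12}\right) = 2 - \frac{J}{2} - \frac{D^{2}}{12}$)
$C = \frac{7}{1174}$ ($C = - \frac{7}{-4294 + 3120} = - \frac{7}{-1174} = \left(-7\right) \left(- \frac{1}{1174}\right) = \frac{7}{1174} \approx 0.0059625$)
$\sqrt{C + V{\left(-7,18 \right)}} = \sqrt{\frac{7}{1174} - \left(- \frac{11}{2} + 27\right)} = \sqrt{\frac{7}{1174} + \left(2 + \frac{7}{2} - 27\right)} = \sqrt{\frac{7}{1174} - \frac{43}{2}} = \sqrt{- \frac{12617}{587}} = \frac{i \sqrt{7406179}}{587}$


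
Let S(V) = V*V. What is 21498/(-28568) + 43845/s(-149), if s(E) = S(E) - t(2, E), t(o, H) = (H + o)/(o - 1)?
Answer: 652134/539221 ≈ 1.2094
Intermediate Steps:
S(V) = V²
t(o, H) = (H + o)/(-1 + o)
s(E) = -2 + E² - E (s(E) = E² - (E + 2)/(-1 + 2) = E² - (2 + E)/1 = E² - (2 + E) = E² + (-2 - E) = -2 + E² - E)
21498/(-28568) + 43845/s(-149) = 21498/(-28568) + 43845/(-2 + (-149)² - 1*(-149)) = 21498*(-1/28568) + 43845/(-2 + 22201 + 149) = -10749/14284 + 43845/22348 = -10749/14284 + 43845*(1/22348) = -10749/14284 + 1185/604 = 652134/539221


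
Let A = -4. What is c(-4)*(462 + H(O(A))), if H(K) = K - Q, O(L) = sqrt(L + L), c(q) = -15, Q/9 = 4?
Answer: -6390 - 30*I*sqrt(2) ≈ -6390.0 - 42.426*I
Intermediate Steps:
Q = 36 (Q = 9*4 = 36)
O(L) = sqrt(2)*sqrt(L) (O(L) = sqrt(2*L) = sqrt(2)*sqrt(L))
H(K) = -36 + K (H(K) = K - 1*36 = K - 36 = -36 + K)
c(-4)*(462 + H(O(A))) = -15*(462 + (-36 + sqrt(2)*sqrt(-4))) = -15*(462 + (-36 + sqrt(2)*(2*I))) = -15*(462 + (-36 + 2*I*sqrt(2))) = -15*(426 + 2*I*sqrt(2)) = -6390 - 30*I*sqrt(2)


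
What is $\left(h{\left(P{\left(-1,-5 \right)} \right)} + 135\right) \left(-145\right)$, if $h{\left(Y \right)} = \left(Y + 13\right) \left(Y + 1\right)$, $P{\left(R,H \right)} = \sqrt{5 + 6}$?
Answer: $-23055 - 2030 \sqrt{11} \approx -29788.0$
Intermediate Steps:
$P{\left(R,H \right)} = \sqrt{11}$
$h{\left(Y \right)} = \left(1 + Y\right) \left(13 + Y\right)$ ($h{\left(Y \right)} = \left(13 + Y\right) \left(1 + Y\right) = \left(1 + Y\right) \left(13 + Y\right)$)
$\left(h{\left(P{\left(-1,-5 \right)} \right)} + 135\right) \left(-145\right) = \left(\left(13 + \left(\sqrt{11}\right)^{2} + 14 \sqrt{11}\right) + 135\right) \left(-145\right) = \left(\left(13 + 11 + 14 \sqrt{11}\right) + 135\right) \left(-145\right) = \left(\left(24 + 14 \sqrt{11}\right) + 135\right) \left(-145\right) = \left(159 + 14 \sqrt{11}\right) \left(-145\right) = -23055 - 2030 \sqrt{11}$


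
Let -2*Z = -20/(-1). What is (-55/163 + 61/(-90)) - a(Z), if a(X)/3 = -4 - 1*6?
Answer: 425207/14670 ≈ 28.985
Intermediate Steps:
Z = -10 (Z = -(-10)/(-1) = -(-10)*(-1) = -1/2*20 = -10)
a(X) = -30 (a(X) = 3*(-4 - 1*6) = 3*(-4 - 6) = 3*(-10) = -30)
(-55/163 + 61/(-90)) - a(Z) = (-55/163 + 61/(-90)) - 1*(-30) = (-55*1/163 + 61*(-1/90)) + 30 = (-55/163 - 61/90) + 30 = -14893/14670 + 30 = 425207/14670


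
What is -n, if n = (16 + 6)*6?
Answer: -132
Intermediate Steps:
n = 132 (n = 22*6 = 132)
-n = -1*132 = -132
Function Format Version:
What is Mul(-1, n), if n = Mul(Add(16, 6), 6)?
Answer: -132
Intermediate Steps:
n = 132 (n = Mul(22, 6) = 132)
Mul(-1, n) = Mul(-1, 132) = -132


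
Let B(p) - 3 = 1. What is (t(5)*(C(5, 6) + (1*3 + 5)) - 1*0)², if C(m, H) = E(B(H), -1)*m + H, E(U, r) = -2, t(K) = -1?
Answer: 16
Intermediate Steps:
B(p) = 4 (B(p) = 3 + 1 = 4)
C(m, H) = H - 2*m (C(m, H) = -2*m + H = H - 2*m)
(t(5)*(C(5, 6) + (1*3 + 5)) - 1*0)² = (-((6 - 2*5) + (1*3 + 5)) - 1*0)² = (-((6 - 10) + (3 + 5)) + 0)² = (-(-4 + 8) + 0)² = (-1*4 + 0)² = (-4 + 0)² = (-4)² = 16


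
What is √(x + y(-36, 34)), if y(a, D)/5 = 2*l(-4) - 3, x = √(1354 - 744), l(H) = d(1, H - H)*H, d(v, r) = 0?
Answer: √(-15 + √610) ≈ 3.1142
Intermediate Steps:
l(H) = 0 (l(H) = 0*H = 0)
x = √610 ≈ 24.698
y(a, D) = -15 (y(a, D) = 5*(2*0 - 3) = 5*(0 - 3) = 5*(-3) = -15)
√(x + y(-36, 34)) = √(√610 - 15) = √(-15 + √610)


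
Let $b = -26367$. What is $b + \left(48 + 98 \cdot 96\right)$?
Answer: $-16911$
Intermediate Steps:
$b + \left(48 + 98 \cdot 96\right) = -26367 + \left(48 + 98 \cdot 96\right) = -26367 + \left(48 + 9408\right) = -26367 + 9456 = -16911$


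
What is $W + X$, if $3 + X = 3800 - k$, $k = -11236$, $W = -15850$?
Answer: $-817$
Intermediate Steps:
$X = 15033$ ($X = -3 + \left(3800 - -11236\right) = -3 + \left(3800 + 11236\right) = -3 + 15036 = 15033$)
$W + X = -15850 + 15033 = -817$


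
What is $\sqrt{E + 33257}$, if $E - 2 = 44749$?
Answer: $14 \sqrt{398} \approx 279.3$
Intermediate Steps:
$E = 44751$ ($E = 2 + 44749 = 44751$)
$\sqrt{E + 33257} = \sqrt{44751 + 33257} = \sqrt{78008} = 14 \sqrt{398}$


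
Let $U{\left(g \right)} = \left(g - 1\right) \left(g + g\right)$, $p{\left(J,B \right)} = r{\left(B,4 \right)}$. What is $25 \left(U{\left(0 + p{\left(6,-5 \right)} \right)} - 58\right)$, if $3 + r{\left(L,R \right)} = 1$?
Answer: $-1150$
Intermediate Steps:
$r{\left(L,R \right)} = -2$ ($r{\left(L,R \right)} = -3 + 1 = -2$)
$p{\left(J,B \right)} = -2$
$U{\left(g \right)} = 2 g \left(-1 + g\right)$ ($U{\left(g \right)} = \left(-1 + g\right) 2 g = 2 g \left(-1 + g\right)$)
$25 \left(U{\left(0 + p{\left(6,-5 \right)} \right)} - 58\right) = 25 \left(2 \left(0 - 2\right) \left(-1 + \left(0 - 2\right)\right) - 58\right) = 25 \left(2 \left(-2\right) \left(-1 - 2\right) - 58\right) = 25 \left(2 \left(-2\right) \left(-3\right) - 58\right) = 25 \left(12 - 58\right) = 25 \left(-46\right) = -1150$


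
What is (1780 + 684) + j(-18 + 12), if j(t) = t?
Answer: 2458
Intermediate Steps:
(1780 + 684) + j(-18 + 12) = (1780 + 684) + (-18 + 12) = 2464 - 6 = 2458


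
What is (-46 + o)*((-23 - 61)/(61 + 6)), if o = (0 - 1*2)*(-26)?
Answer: -504/67 ≈ -7.5224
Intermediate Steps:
o = 52 (o = (0 - 2)*(-26) = -2*(-26) = 52)
(-46 + o)*((-23 - 61)/(61 + 6)) = (-46 + 52)*((-23 - 61)/(61 + 6)) = 6*(-84/67) = -504/67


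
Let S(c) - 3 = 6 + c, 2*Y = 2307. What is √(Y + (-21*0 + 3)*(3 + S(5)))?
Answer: √4818/2 ≈ 34.706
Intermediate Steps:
Y = 2307/2 (Y = (½)*2307 = 2307/2 ≈ 1153.5)
S(c) = 9 + c (S(c) = 3 + (6 + c) = 9 + c)
√(Y + (-21*0 + 3)*(3 + S(5))) = √(2307/2 + (-21*0 + 3)*(3 + (9 + 5))) = √(2307/2 + (0 + 3)*(3 + 14)) = √(2307/2 + 3*17) = √(2307/2 + 51) = √(2409/2) = √4818/2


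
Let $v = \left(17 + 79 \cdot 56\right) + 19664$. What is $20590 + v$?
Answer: $44695$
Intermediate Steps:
$v = 24105$ ($v = \left(17 + 4424\right) + 19664 = 4441 + 19664 = 24105$)
$20590 + v = 20590 + 24105 = 44695$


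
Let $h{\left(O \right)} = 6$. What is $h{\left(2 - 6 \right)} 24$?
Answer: $144$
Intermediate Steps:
$h{\left(2 - 6 \right)} 24 = 6 \cdot 24 = 144$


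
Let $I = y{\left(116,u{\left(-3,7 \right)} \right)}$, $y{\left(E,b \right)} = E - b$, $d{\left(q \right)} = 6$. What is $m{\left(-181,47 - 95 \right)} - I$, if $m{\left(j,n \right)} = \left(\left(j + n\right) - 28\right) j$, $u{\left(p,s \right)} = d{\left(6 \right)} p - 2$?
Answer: $46381$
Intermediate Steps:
$u{\left(p,s \right)} = -2 + 6 p$ ($u{\left(p,s \right)} = 6 p - 2 = -2 + 6 p$)
$I = 136$ ($I = 116 - \left(-2 + 6 \left(-3\right)\right) = 116 - \left(-2 - 18\right) = 116 - -20 = 116 + 20 = 136$)
$m{\left(j,n \right)} = j \left(-28 + j + n\right)$ ($m{\left(j,n \right)} = \left(-28 + j + n\right) j = j \left(-28 + j + n\right)$)
$m{\left(-181,47 - 95 \right)} - I = - 181 \left(-28 - 181 + \left(47 - 95\right)\right) - 136 = - 181 \left(-28 - 181 - 48\right) - 136 = \left(-181\right) \left(-257\right) - 136 = 46517 - 136 = 46381$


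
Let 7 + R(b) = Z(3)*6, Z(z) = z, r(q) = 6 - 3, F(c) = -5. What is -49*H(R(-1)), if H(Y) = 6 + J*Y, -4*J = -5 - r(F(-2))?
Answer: -1372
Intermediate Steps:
r(q) = 3
J = 2 (J = -(-5 - 1*3)/4 = -(-5 - 3)/4 = -¼*(-8) = 2)
R(b) = 11 (R(b) = -7 + 3*6 = -7 + 18 = 11)
H(Y) = 6 + 2*Y
-49*H(R(-1)) = -49*(6 + 2*11) = -49*(6 + 22) = -49*28 = -1372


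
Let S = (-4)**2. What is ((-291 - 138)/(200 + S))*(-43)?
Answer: 6149/72 ≈ 85.403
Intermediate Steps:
S = 16
((-291 - 138)/(200 + S))*(-43) = ((-291 - 138)/(200 + 16))*(-43) = -429/216*(-43) = -429*1/216*(-43) = -143/72*(-43) = 6149/72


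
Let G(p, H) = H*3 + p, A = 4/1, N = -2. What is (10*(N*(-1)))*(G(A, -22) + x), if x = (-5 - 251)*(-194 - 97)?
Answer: 1488680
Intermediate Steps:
x = 74496 (x = -256*(-291) = 74496)
A = 4 (A = 4*1 = 4)
G(p, H) = p + 3*H (G(p, H) = 3*H + p = p + 3*H)
(10*(N*(-1)))*(G(A, -22) + x) = (10*(-2*(-1)))*((4 + 3*(-22)) + 74496) = (10*2)*((4 - 66) + 74496) = 20*(-62 + 74496) = 20*74434 = 1488680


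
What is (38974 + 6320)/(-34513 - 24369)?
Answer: -22647/29441 ≈ -0.76923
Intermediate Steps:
(38974 + 6320)/(-34513 - 24369) = 45294/(-58882) = 45294*(-1/58882) = -22647/29441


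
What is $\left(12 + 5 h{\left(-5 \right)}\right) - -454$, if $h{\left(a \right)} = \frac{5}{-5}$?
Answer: $461$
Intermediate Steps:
$h{\left(a \right)} = -1$ ($h{\left(a \right)} = 5 \left(- \frac{1}{5}\right) = -1$)
$\left(12 + 5 h{\left(-5 \right)}\right) - -454 = \left(12 + 5 \left(-1\right)\right) - -454 = \left(12 - 5\right) + 454 = 7 + 454 = 461$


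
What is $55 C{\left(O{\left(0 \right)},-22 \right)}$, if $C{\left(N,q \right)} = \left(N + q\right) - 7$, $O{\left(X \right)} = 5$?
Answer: $-1320$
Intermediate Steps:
$C{\left(N,q \right)} = -7 + N + q$
$55 C{\left(O{\left(0 \right)},-22 \right)} = 55 \left(-7 + 5 - 22\right) = 55 \left(-24\right) = -1320$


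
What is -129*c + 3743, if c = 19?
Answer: 1292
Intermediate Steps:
-129*c + 3743 = -129*19 + 3743 = -2451 + 3743 = 1292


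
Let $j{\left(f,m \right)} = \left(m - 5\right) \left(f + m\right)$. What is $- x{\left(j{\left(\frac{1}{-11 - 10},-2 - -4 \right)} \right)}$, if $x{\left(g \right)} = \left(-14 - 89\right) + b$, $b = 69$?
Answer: $34$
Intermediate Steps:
$j{\left(f,m \right)} = \left(-5 + m\right) \left(f + m\right)$
$x{\left(g \right)} = -34$ ($x{\left(g \right)} = \left(-14 - 89\right) + 69 = -103 + 69 = -34$)
$- x{\left(j{\left(\frac{1}{-11 - 10},-2 - -4 \right)} \right)} = \left(-1\right) \left(-34\right) = 34$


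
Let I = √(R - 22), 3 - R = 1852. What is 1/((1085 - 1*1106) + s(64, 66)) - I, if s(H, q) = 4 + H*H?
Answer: 1/4079 - I*√1871 ≈ 0.00024516 - 43.255*I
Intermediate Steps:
R = -1849 (R = 3 - 1*1852 = 3 - 1852 = -1849)
s(H, q) = 4 + H²
I = I*√1871 (I = √(-1849 - 22) = √(-1871) = I*√1871 ≈ 43.255*I)
1/((1085 - 1*1106) + s(64, 66)) - I = 1/((1085 - 1*1106) + (4 + 64²)) - I*√1871 = 1/((1085 - 1106) + (4 + 4096)) - I*√1871 = 1/(-21 + 4100) - I*√1871 = 1/4079 - I*√1871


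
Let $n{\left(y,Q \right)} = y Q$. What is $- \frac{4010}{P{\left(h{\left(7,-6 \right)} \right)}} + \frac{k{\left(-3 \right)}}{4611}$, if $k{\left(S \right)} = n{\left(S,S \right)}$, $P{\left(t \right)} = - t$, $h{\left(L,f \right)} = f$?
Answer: $- \frac{3081676}{4611} \approx -668.33$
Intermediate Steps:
$n{\left(y,Q \right)} = Q y$
$k{\left(S \right)} = S^{2}$ ($k{\left(S \right)} = S S = S^{2}$)
$- \frac{4010}{P{\left(h{\left(7,-6 \right)} \right)}} + \frac{k{\left(-3 \right)}}{4611} = - \frac{4010}{\left(-1\right) \left(-6\right)} + \frac{\left(-3\right)^{2}}{4611} = - \frac{4010}{6} + 9 \cdot \frac{1}{4611} = \left(-4010\right) \frac{1}{6} + \frac{3}{1537} = - \frac{2005}{3} + \frac{3}{1537} = - \frac{3081676}{4611}$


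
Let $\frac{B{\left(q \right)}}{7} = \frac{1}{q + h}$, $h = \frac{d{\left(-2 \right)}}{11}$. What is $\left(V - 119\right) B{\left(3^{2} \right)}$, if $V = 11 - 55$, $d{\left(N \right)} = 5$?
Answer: $- \frac{12551}{104} \approx -120.68$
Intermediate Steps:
$V = -44$ ($V = 11 - 55 = -44$)
$h = \frac{5}{11} \approx 0.45455$
$B{\left(q \right)} = \frac{7}{\frac{5}{11} + q}$ ($B{\left(q \right)} = \frac{7}{q + \frac{5}{11}} = \frac{7}{\frac{5}{11} + q}$)
$\left(V - 119\right) B{\left(3^{2} \right)} = \left(-44 - 119\right) \frac{77}{5 + 11 \cdot 3^{2}} = - 163 \frac{77}{5 + 11 \cdot 9} = - 163 \frac{77}{5 + 99} = - 163 \cdot \frac{77}{104} = - 163 \cdot 77 \cdot \frac{1}{104} = \left(-163\right) \frac{77}{104} = - \frac{12551}{104}$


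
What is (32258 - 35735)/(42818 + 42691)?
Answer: -1159/28503 ≈ -0.040662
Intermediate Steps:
(32258 - 35735)/(42818 + 42691) = -3477/85509 = -3477*1/85509 = -1159/28503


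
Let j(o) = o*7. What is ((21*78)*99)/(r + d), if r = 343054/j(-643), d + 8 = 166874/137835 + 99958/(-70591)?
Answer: -3550887835026316785/1848615956977733 ≈ -1920.8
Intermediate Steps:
j(o) = 7*o
d = -79837192276/9729910485 (d = -8 + (166874/137835 + 99958/(-70591)) = -8 + (166874*(1/137835) + 99958*(-1/70591)) = -8 + (166874/137835 - 99958/70591) = -8 - 1997908396/9729910485 = -79837192276/9729910485 ≈ -8.2053)
r = -343054/4501 (r = 343054/((7*(-643))) = 343054/(-4501) = 343054*(-1/4501) = -343054/4501 ≈ -76.217)
((21*78)*99)/(r + d) = ((21*78)*99)/(-343054/4501 - 79837192276/9729910485) = (1638*99)/(-3697231913955466/43794327092985) = 162162*(-43794327092985/3697231913955466) = -3550887835026316785/1848615956977733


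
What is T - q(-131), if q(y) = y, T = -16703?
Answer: -16572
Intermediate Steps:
T - q(-131) = -16703 - 1*(-131) = -16703 + 131 = -16572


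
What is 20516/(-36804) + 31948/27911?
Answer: 150798029/256809111 ≈ 0.58720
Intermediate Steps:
20516/(-36804) + 31948/27911 = 20516*(-1/36804) + 31948*(1/27911) = -5129/9201 + 31948/27911 = 150798029/256809111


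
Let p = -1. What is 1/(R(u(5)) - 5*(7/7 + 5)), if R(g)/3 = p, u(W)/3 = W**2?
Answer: -1/33 ≈ -0.030303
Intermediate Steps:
u(W) = 3*W**2
R(g) = -3 (R(g) = 3*(-1) = -3)
1/(R(u(5)) - 5*(7/7 + 5)) = 1/(-3 - 5*(7/7 + 5)) = 1/(-3 - 5*(7*(1/7) + 5)) = 1/(-3 - 5*(1 + 5)) = 1/(-3 - 5*6) = 1/(-3 - 30) = 1/(-33) = -1/33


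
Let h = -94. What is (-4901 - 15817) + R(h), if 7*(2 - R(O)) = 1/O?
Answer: -13631127/658 ≈ -20716.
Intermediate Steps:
R(O) = 2 - 1/(7*O)
(-4901 - 15817) + R(h) = (-4901 - 15817) + (2 - 1/7/(-94)) = -20718 + (2 - 1/7*(-1/94)) = -20718 + (2 + 1/658) = -20718 + 1317/658 = -13631127/658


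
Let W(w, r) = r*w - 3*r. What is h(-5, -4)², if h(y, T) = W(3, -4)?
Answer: 0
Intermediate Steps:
W(w, r) = -3*r + r*w
h(y, T) = 0 (h(y, T) = -4*(-3 + 3) = -4*0 = 0)
h(-5, -4)² = 0² = 0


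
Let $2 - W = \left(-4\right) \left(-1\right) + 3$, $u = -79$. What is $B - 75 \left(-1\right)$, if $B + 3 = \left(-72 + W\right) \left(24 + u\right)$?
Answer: $4307$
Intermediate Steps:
$W = -5$ ($W = 2 - \left(\left(-4\right) \left(-1\right) + 3\right) = 2 - \left(4 + 3\right) = 2 - 7 = -5$)
$B = 4232$ ($B = -3 + \left(-72 - 5\right) \left(24 - 79\right) = -3 - -4235 = -3 + 4235 = 4232$)
$B - 75 \left(-1\right) = 4232 - 75 \left(-1\right) = 4232 - -75 = 4232 + 75 = 4307$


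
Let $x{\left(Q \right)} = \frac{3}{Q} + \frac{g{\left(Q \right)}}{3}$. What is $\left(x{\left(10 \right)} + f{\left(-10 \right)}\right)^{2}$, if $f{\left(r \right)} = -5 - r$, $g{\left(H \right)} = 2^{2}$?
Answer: $\frac{39601}{900} \approx 44.001$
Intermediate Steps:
$g{\left(H \right)} = 4$
$x{\left(Q \right)} = \frac{4}{3} + \frac{3}{Q}$ ($x{\left(Q \right)} = \frac{3}{Q} + \frac{4}{3} = \frac{4}{3} + \frac{3}{Q}$)
$\left(x{\left(10 \right)} + f{\left(-10 \right)}\right)^{2} = \left(\left(\frac{4}{3} + \frac{3}{10}\right) - -5\right)^{2} = \left(\left(\frac{4}{3} + 3 \cdot \frac{1}{10}\right) + \left(-5 + 10\right)\right)^{2} = \left(\left(\frac{4}{3} + \frac{3}{10}\right) + 5\right)^{2} = \left(\frac{49}{30} + 5\right)^{2} = \left(\frac{199}{30}\right)^{2} = \frac{39601}{900}$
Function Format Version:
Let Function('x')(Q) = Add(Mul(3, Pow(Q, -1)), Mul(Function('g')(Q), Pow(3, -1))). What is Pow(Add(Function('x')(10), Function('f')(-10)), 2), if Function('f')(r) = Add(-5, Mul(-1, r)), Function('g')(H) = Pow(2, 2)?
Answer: Rational(39601, 900) ≈ 44.001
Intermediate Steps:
Function('g')(H) = 4
Function('x')(Q) = Add(Rational(4, 3), Mul(3, Pow(Q, -1))) (Function('x')(Q) = Add(Mul(3, Pow(Q, -1)), Mul(4, Pow(3, -1))) = Add(Mul(3, Pow(Q, -1)), Mul(4, Rational(1, 3))) = Add(Mul(3, Pow(Q, -1)), Rational(4, 3)) = Add(Rational(4, 3), Mul(3, Pow(Q, -1))))
Pow(Add(Function('x')(10), Function('f')(-10)), 2) = Pow(Add(Add(Rational(4, 3), Mul(3, Pow(10, -1))), Add(-5, Mul(-1, -10))), 2) = Pow(Add(Add(Rational(4, 3), Mul(3, Rational(1, 10))), Add(-5, 10)), 2) = Pow(Add(Add(Rational(4, 3), Rational(3, 10)), 5), 2) = Pow(Add(Rational(49, 30), 5), 2) = Pow(Rational(199, 30), 2) = Rational(39601, 900)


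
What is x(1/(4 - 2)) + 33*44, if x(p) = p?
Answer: 2905/2 ≈ 1452.5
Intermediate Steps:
x(1/(4 - 2)) + 33*44 = 1/(4 - 2) + 33*44 = 1/2 + 1452 = ½ + 1452 = 2905/2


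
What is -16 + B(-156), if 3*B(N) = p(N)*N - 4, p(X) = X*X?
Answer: -3796468/3 ≈ -1.2655e+6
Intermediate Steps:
p(X) = X**2
B(N) = -4/3 + N**3/3 (B(N) = (N**2*N - 4)/3 = (N**3 - 4)/3 = (-4 + N**3)/3 = -4/3 + N**3/3)
-16 + B(-156) = -16 + (-4/3 + (1/3)*(-156)**3) = -16 + (-4/3 + (1/3)*(-3796416)) = -16 + (-4/3 - 1265472) = -16 - 3796420/3 = -3796468/3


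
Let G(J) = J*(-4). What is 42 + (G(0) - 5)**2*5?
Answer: 167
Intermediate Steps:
G(J) = -4*J
42 + (G(0) - 5)**2*5 = 42 + (-4*0 - 5)**2*5 = 42 + (0 - 5)**2*5 = 42 + (-5)**2*5 = 42 + 25*5 = 42 + 125 = 167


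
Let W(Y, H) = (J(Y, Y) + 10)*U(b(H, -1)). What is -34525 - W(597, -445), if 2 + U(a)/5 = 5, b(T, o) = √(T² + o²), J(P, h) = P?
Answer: -43630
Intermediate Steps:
U(a) = 15 (U(a) = -10 + 5*5 = -10 + 25 = 15)
W(Y, H) = 150 + 15*Y (W(Y, H) = (Y + 10)*15 = (10 + Y)*15 = 150 + 15*Y)
-34525 - W(597, -445) = -34525 - (150 + 15*597) = -34525 - (150 + 8955) = -34525 - 1*9105 = -34525 - 9105 = -43630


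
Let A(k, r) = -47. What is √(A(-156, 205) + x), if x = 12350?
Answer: 3*√1367 ≈ 110.92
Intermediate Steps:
√(A(-156, 205) + x) = √(-47 + 12350) = √12303 = 3*√1367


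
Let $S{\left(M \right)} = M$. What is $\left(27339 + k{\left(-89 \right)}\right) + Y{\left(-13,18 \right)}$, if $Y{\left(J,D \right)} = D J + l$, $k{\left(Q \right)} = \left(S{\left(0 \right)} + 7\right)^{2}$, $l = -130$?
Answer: $27024$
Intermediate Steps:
$k{\left(Q \right)} = 49$ ($k{\left(Q \right)} = \left(0 + 7\right)^{2} = 7^{2} = 49$)
$Y{\left(J,D \right)} = -130 + D J$ ($Y{\left(J,D \right)} = D J - 130 = -130 + D J$)
$\left(27339 + k{\left(-89 \right)}\right) + Y{\left(-13,18 \right)} = \left(27339 + 49\right) + \left(-130 + 18 \left(-13\right)\right) = 27388 - 364 = 27024$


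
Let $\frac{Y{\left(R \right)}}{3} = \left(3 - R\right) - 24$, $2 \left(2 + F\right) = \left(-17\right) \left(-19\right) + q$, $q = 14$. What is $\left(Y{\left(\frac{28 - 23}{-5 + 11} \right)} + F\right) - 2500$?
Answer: $-2399$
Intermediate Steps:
$F = \frac{333}{2}$ ($F = -2 + \frac{\left(-17\right) \left(-19\right) + 14}{2} = -2 + \frac{323 + 14}{2} = -2 + \frac{1}{2} \cdot 337 = -2 + \frac{337}{2} = \frac{333}{2} \approx 166.5$)
$Y{\left(R \right)} = -63 - 3 R$ ($Y{\left(R \right)} = 3 \left(\left(3 - R\right) - 24\right) = 3 \left(-21 - R\right) = -63 - 3 R$)
$\left(Y{\left(\frac{28 - 23}{-5 + 11} \right)} + F\right) - 2500 = \left(\left(-63 - 3 \frac{28 - 23}{-5 + 11}\right) + \frac{333}{2}\right) - 2500 = \left(\left(-63 - 3 \cdot \frac{5}{6}\right) + \frac{333}{2}\right) - 2500 = \left(\left(-63 - 3 \cdot 5 \cdot \frac{1}{6}\right) + \frac{333}{2}\right) - 2500 = \left(\left(-63 - \frac{5}{2}\right) + \frac{333}{2}\right) - 2500 = \left(- \frac{131}{2} + \frac{333}{2}\right) - 2500 = 101 - 2500 = -2399$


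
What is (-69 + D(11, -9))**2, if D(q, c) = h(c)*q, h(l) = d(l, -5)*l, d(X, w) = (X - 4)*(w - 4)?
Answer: 135769104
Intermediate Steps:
d(X, w) = (-4 + X)*(-4 + w)
h(l) = l*(36 - 9*l) (h(l) = (16 - 4*l - 4*(-5) + l*(-5))*l = (16 - 4*l + 20 - 5*l)*l = (36 - 9*l)*l = l*(36 - 9*l))
D(q, c) = 9*c*q*(4 - c) (D(q, c) = (9*c*(4 - c))*q = 9*c*q*(4 - c))
(-69 + D(11, -9))**2 = (-69 + 9*(-9)*11*(4 - 1*(-9)))**2 = (-69 + 9*(-9)*11*(4 + 9))**2 = (-69 + 9*(-9)*11*13)**2 = (-69 - 11583)**2 = (-11652)**2 = 135769104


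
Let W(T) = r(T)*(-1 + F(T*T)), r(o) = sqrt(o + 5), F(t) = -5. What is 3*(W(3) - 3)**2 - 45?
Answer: 846 + 216*sqrt(2) ≈ 1151.5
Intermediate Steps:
r(o) = sqrt(5 + o)
W(T) = -6*sqrt(5 + T) (W(T) = sqrt(5 + T)*(-1 - 5) = sqrt(5 + T)*(-6) = -6*sqrt(5 + T))
3*(W(3) - 3)**2 - 45 = 3*(-6*sqrt(5 + 3) - 3)**2 - 45 = 3*(-12*sqrt(2) - 3)**2 - 45 = 3*(-3 - 12*sqrt(2))**2 - 45 = -45 + 3*(-3 - 12*sqrt(2))**2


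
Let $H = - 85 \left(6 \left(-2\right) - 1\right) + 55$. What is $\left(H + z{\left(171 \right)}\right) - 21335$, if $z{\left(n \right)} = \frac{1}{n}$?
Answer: $- \frac{3449924}{171} \approx -20175.0$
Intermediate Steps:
$H = 1160$ ($H = - 85 \left(-12 - 1\right) + 55 = \left(-85\right) \left(-13\right) + 55 = 1105 + 55 = 1160$)
$\left(H + z{\left(171 \right)}\right) - 21335 = \left(1160 + \frac{1}{171}\right) - 21335 = \frac{198361}{171} - 21335 = - \frac{3449924}{171}$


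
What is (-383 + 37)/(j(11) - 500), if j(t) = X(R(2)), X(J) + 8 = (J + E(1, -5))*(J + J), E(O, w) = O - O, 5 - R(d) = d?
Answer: 173/245 ≈ 0.70612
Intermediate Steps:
R(d) = 5 - d
E(O, w) = 0
X(J) = -8 + 2*J² (X(J) = -8 + (J + 0)*(J + J) = -8 + J*(2*J) = -8 + 2*J²)
j(t) = 10 (j(t) = -8 + 2*(5 - 1*2)² = -8 + 2*(5 - 2)² = -8 + 2*3² = -8 + 2*9 = -8 + 18 = 10)
(-383 + 37)/(j(11) - 500) = (-383 + 37)/(10 - 500) = -346/(-490) = -346*(-1/490) = 173/245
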